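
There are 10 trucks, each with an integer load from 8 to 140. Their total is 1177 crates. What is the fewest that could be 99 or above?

Each value short of 99 is at most 98, costing at least 140 − 98 = 42 against the maximum total of 1400.
We can afford to lose at most 1400 − 1177 = 223, so at most ⌊223/42⌋ = 5 fall short, and at least 5 are ≥ 99.
Exactly 5 works: 5 values at 140 and 5 at 98 total 1190; lower one of the high values by 13 (still ≥ 99) to hit 1177.

5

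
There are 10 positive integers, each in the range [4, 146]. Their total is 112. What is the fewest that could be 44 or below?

If only k of them are at most 44, the other 10 − k are at least 45, so the total is at least (10 − k)·45 + k·4.
This is ≤ 112, so (10 − k)·45 + 4k ≤ 112, which gives k ≥ 9.
Exactly 9 works: 9 values at 4 and 1 at 45 total 81; raise one of the low values by 31 (still ≤ 44) to hit 112.

9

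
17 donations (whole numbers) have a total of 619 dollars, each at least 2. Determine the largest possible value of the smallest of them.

36

The average is 619/17 < 37, so some value is ≤ 36.
Achievable: 10 of them at 36 and 7 at 37 total 619.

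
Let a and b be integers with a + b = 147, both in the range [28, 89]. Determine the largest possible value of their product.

ab = a(147 − a) is maximized when a is as near 147/2 as the bounds allow.
Taking a = 73 and b = 74 (both in [28, 89]) gives ab = 5402.

5402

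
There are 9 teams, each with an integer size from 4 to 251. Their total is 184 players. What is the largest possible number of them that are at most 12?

Suppose k of them are at most 12. Those contribute at most 12 each and the rest at most 251 each.
So the total is at most 12k + 251(9 − k) = 2259 − 239k. This must still be ≥ 184, so k ≤ 8.
k = 8 is achieved by 8 values at 12 and 1 at 251, total 347; lower one of the 251's by 163 (still > 12) to reach 184.

8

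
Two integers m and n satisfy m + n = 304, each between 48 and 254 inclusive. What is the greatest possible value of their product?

With m + n fixed, mn peaks when the two are closest together.
Taking m = 152 and n = 152 (both in [48, 254]) gives mn = 23104.

23104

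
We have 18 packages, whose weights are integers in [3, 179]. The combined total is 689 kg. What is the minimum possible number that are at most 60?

Let j be the number exceeding 60. Then the total is ≥ 61·j + 3·(18 − j) = 54 + 58j.
So 58j ≤ 635 and j ≤ 10; hence at least 18 − 10 = 8 are ≤ 60.
Exactly 8 works: 8 values at 3 and 10 at 61 total 634; raise one of the low values by 55 (still ≤ 60) to hit 689.

8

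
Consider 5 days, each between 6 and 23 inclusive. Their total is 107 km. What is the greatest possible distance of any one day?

To make one day as large as possible, make the other 4 as small as possible.
The other 4 contribute at least 4 × 6 = 24, leaving at most 107 − 24 = 83.
But each day is capped at 23, so the maximum is 23.
Achievable: one at 23 and the other 4 totalling 84, which fits since 4 × 6 ≤ 84 ≤ 4 × 23.

23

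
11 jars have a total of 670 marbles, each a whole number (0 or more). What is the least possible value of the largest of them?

61

The 11 values sum to 670, so their maximum is at least ⌈670/11⌉ = 61.
Equality holds with 10 values of 61 and 1 value of 60.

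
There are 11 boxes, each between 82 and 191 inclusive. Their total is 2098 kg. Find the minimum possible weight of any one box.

188

Minimizing one value means maximizing the remaining 10.
The other 10 contribute at most 10 × 191 = 1910, leaving at least 2098 − 1910 = 188.
Since 188 ≥ 82, this is achievable: one at 188 and 10 at 191.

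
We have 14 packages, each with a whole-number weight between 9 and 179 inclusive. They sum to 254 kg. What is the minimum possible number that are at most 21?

5

Let j be the number exceeding 21. Then the total is ≥ 22·j + 9·(14 − j) = 126 + 13j.
So 13j ≤ 128 and j ≤ 9; hence at least 14 − 9 = 5 are ≤ 21.
Exactly 5 works: 5 values at 9 and 9 at 22 total 243; raise one of the low values by 11 (still ≤ 21) to hit 254.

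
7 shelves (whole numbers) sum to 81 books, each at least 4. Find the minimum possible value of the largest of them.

If every one of the 7 were at most 11, the total would be at most 7 × 11 = 77 < 81.
Achievable: 4 of them at 12 and 3 at 11 total 81.

12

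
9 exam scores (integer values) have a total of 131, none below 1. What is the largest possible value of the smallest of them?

The 9 values sum to 131, so their minimum is at most ⌊131/9⌋ = 14.
Achievable: 4 of them at 14 and 5 at 15 total 131.

14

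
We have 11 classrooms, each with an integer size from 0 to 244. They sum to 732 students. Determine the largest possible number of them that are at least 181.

Suppose k of them are at least 181. Those contribute at least 181 each and the other 11 − k at least 0 each.
So the total is at least 181k + 0(11 − k) = 0 + 181k. This must be ≤ 732, giving k ≤ 4.
k = 4 is achieved by 4 values at 181 and 7 at 0, total 724; add 8 to one value (staying below 181) to reach 732.

4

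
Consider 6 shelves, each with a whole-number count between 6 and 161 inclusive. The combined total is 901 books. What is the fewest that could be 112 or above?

Suppose at most 6 − j of them reach 112; then j values are ≤ 111 and the rest ≤ 161.
The total is then ≤ 111·j + 161·(6 − j) = 966 − 50j. For this to be ≥ 901 we need j ≤ 1, so at least 6 − 1 = 5 must reach 112.
Exactly 5 works: 5 values at 161 and 1 at 111 total 916; lower one of the high values by 15 (still ≥ 112) to hit 901.

5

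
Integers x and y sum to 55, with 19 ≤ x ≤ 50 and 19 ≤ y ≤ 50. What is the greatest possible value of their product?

For a fixed sum, the product xy is largest when x and y are as close as possible.
Taking x = 27 and y = 28 (both in [19, 50]) gives xy = 756.

756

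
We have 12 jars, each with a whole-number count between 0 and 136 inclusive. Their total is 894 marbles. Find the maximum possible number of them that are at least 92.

Suppose k of them are at least 92. Those contribute at least 92 each and the other 12 − k at least 0 each.
So the total is at least 92k + 0(12 − k) = 0 + 92k. This must be ≤ 894, giving k ≤ 9.
k = 9 is achieved by 9 values at 92 and 3 at 0, total 828; add 66 to one value (staying below 92) to reach 894.

9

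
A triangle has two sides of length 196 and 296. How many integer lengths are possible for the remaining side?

391

The triangle inequality gives |196 − 296| < c < 196 + 296, i.e. 100 < c < 492.
So c can be any integer from 101 to 491: 391 values.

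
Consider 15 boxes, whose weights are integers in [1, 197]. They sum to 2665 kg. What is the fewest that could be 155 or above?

9

Each value short of 155 is at most 154, costing at least 197 − 154 = 43 against the maximum total of 2955.
We can afford to lose at most 2955 − 2665 = 290, so at most ⌊290/43⌋ = 6 fall short, and at least 9 are ≥ 155.
Exactly 9 works: 9 values at 197 and 6 at 154 total 2697; lower one of the high values by 32 (still ≥ 155) to hit 2665.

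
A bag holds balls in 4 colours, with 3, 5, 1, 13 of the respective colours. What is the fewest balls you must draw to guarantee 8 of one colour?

17

In the worst case you take as many as possible of each colour without reaching 8: 3 + 5 + 1 + 7 = 16.
The next one must give 8 of some colour, so 16 + 1 = 17.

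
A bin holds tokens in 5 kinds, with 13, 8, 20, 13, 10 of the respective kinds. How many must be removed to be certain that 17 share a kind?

61

In the worst case you take as many as possible of each kind without reaching 17: 13 + 8 + 16 + 13 + 10 = 60.
The next one must give 17 of some kind, so 60 + 1 = 61.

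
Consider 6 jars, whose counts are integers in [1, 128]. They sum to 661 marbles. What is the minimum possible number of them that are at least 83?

4

Suppose at most 6 − j of them reach 83; then j values are ≤ 82 and the rest ≤ 128.
The total is then ≤ 82·j + 128·(6 − j) = 768 − 46j. For this to be ≥ 661 we need j ≤ 2, so at least 6 − 2 = 4 must reach 83.
Exactly 4 works: 4 values at 128 and 2 at 82 total 676; lower one of the high values by 15 (still ≥ 83) to hit 661.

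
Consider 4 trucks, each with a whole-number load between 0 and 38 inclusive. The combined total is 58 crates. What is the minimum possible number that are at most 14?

1

Let j be the number exceeding 14. Then the total is ≥ 15·j + 0·(4 − j) = 0 + 15j.
So 15j ≤ 58 and j ≤ 3; hence at least 4 − 3 = 1 are ≤ 14.
Exactly 1 works: 1 value at 0 and 3 at 15 total 45; raise one of the low values by 13 (still ≤ 14) to hit 58.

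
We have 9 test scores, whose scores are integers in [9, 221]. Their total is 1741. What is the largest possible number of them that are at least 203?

With k values at 203 or above and the rest at least 9, the sum is at least 81 + 194k.
Since the sum is 1741, we need 194k ≤ 1660, i.e. k ≤ 8.
k = 8 is achieved by 8 values at 203 and 1 at 9, total 1633; add 108 to one value (staying below 203) to reach 1741.

8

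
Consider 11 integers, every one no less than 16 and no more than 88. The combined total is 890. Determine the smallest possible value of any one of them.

Minimizing one value means maximizing the remaining 10.
The other 10 can take up 10 × 88 = 880 ≥ 890 − 16, so one integer can sit at its floor of 16.
Achievable: one at 16 and the other 10 totalling 874, which fits since 10 × 16 ≤ 874 ≤ 10 × 88.

16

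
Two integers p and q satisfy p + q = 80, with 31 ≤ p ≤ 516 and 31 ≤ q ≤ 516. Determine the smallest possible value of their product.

1519

For a fixed sum, pq is smallest when p and q are as far apart as possible.
The extreme feasible split is p = 31, q = 49, giving pq = 1519.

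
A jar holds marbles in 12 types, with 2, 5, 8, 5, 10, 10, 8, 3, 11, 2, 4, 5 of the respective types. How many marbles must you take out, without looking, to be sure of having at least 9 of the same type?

In the worst case you take as many as possible of each type without reaching 9: 2 + 5 + 8 + 5 + 8 + 8 + 8 + 3 + 8 + 2 + 4 + 5 = 66.
The next one must give 9 of some type, so 66 + 1 = 67.

67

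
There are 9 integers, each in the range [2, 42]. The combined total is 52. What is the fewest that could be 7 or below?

4

Let j be the number exceeding 7. Then the total is ≥ 8·j + 2·(9 − j) = 18 + 6j.
So 6j ≤ 34 and j ≤ 5; hence at least 9 − 5 = 4 are ≤ 7.
Exactly 4 works: 4 values at 2 and 5 at 8 total 48; raise one of the low values by 4 (still ≤ 7) to hit 52.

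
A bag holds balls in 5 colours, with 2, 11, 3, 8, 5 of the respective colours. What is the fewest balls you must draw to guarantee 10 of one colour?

28

In the worst case you take as many as possible of each colour without reaching 10: 2 + 9 + 3 + 8 + 5 = 27.
The next one must give 10 of some colour, so 27 + 1 = 28.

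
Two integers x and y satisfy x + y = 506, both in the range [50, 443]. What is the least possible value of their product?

27909

Since x + y is fixed, pushing one of them to its bound minimizes the product.
The extreme feasible split is x = 63, y = 443, giving xy = 27909.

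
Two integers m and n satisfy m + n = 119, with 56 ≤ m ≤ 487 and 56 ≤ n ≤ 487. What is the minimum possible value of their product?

3528

For a fixed sum, mn is smallest when m and n are as far apart as possible.
The extreme feasible split is m = 56, n = 63, giving mn = 3528.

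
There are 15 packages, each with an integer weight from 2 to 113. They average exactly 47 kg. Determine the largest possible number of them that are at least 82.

The total is 15 × 47 = 705.
If k of the values are ≥ 82, the total is ≥ 82k + 2(15 − k).
Setting 82k + 2(15 − k) ≤ 705 gives 80k ≤ 675, so k ≤ 8.
k = 8 is achieved by 8 values at 82 and 7 at 2, total 670; add 35 to one value (staying below 82) to reach 705.

8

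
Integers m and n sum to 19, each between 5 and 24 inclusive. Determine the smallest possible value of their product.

70

mn = m(19 − m) is concave in m, so over [5, 14] it is minimized at an endpoint.
At the endpoint m = 5, n = 19 − 5 = 14, so mn = 5 × 14 = 70.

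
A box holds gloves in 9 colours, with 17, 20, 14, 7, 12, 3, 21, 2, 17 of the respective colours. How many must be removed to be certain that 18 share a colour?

107

In the worst case you take as many as possible of each colour without reaching 18: 17 + 17 + 14 + 7 + 12 + 3 + 17 + 2 + 17 = 106.
The next one must give 18 of some colour, so 106 + 1 = 107.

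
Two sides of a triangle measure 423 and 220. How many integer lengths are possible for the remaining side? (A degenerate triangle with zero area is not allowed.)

439

The triangle inequality gives |423 − 220| < c < 423 + 220, i.e. 203 < c < 643.
So c can be any integer from 204 to 642: 439 values.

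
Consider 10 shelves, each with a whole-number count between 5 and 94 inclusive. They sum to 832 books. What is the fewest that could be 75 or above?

5

If only k of them are at least 75, the other 10 − k are at most 74, so the total is at most k·94 + (10 − k)·74.
This must reach 832, so k·94 + (10 − k)·74 ≥ 832, giving k ≥ 5.
Exactly 5 works: 5 values at 94 and 5 at 74 total 840; lower one of the high values by 8 (still ≥ 75) to hit 832.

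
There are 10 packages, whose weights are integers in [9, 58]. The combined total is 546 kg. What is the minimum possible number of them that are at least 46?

If only k of them are at least 46, the other 10 − k are at most 45, so the total is at most k·58 + (10 − k)·45.
This must reach 546, so k·58 + (10 − k)·45 ≥ 546, giving k ≥ 8.
Exactly 8 works: 8 values at 58 and 2 at 45 total 554; lower one of the high values by 8 (still ≥ 46) to hit 546.

8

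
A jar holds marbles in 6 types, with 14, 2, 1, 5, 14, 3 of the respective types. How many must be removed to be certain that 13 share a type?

36

In the worst case you take as many as possible of each type without reaching 13: 12 + 2 + 1 + 5 + 12 + 3 = 35.
The next one must give 13 of some type, so 35 + 1 = 36.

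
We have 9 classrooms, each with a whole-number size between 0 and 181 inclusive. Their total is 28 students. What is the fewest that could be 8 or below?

6

Let j be the number exceeding 8. Then the total is ≥ 9·j + 0·(9 − j) = 0 + 9j.
So 9j ≤ 28 and j ≤ 3; hence at least 9 − 3 = 6 are ≤ 8.
Exactly 6 works: 6 values at 0 and 3 at 9 total 27; raise one of the low values by 1 (still ≤ 8) to hit 28.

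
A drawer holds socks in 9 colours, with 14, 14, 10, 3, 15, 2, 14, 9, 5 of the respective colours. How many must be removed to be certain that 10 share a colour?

65

In the worst case you take as many as possible of each colour without reaching 10: 9 + 9 + 9 + 3 + 9 + 2 + 9 + 9 + 5 = 64.
The next one must give 10 of some colour, so 64 + 1 = 65.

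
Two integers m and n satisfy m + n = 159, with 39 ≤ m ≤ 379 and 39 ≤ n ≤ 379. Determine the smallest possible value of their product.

Since m + n is fixed, pushing one of them to its bound minimizes the product.
The extreme feasible split is m = 39, n = 120, giving mn = 4680.

4680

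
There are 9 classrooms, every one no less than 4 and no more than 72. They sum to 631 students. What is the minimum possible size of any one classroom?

55

Minimizing one value means maximizing the remaining 8.
The other 8 contribute at most 8 × 72 = 576, leaving at least 631 − 576 = 55.
Since 55 ≥ 4, this is achievable: one at 55 and 8 at 72.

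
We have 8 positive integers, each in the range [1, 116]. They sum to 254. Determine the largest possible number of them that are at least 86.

2

If k of the values are ≥ 86, the total is ≥ 86k + 1(8 − k).
Setting 86k + 1(8 − k) ≤ 254 gives 85k ≤ 246, so k ≤ 2.
k = 2 is achieved by 2 values at 86 and 6 at 1, total 178; add 76 to one value (staying below 86) to reach 254.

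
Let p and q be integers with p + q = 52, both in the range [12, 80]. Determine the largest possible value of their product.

pq = p(52 − p) is maximized when p is as near 52/2 as the bounds allow.
Taking p = 26 and q = 26 (both in [12, 80]) gives pq = 676.

676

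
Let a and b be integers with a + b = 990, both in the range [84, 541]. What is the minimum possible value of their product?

242909

Since a + b is fixed, pushing one of them to its bound minimizes the product.
The extreme feasible split is a = 449, b = 541, giving ab = 242909.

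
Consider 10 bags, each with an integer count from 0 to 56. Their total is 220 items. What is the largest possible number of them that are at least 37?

With k values at 37 or above and the rest at least 0, the sum is at least 0 + 37k.
Since the sum is 220, we need 37k ≤ 220, i.e. k ≤ 5.
k = 5 is achieved by 5 values at 37 and 5 at 0, total 185; add 35 to one value (staying below 37) to reach 220.

5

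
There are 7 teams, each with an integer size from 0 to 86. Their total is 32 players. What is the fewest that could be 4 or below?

1

Each value above 4 is at least 5, contributing at least 5 − 0 = 5 above the floor 0.
The sum exceeds the floor total 0 by 32, so at most ⌊32/5⌋ = 6 exceed 4, and at least 1 are ≤ 4.
Exactly 1 works: 1 value at 0 and 6 at 5 total 30; raise one of the low values by 2 (still ≤ 4) to hit 32.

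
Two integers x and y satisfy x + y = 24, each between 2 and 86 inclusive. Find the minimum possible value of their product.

44

For a fixed sum, xy is smallest when x and y are as far apart as possible.
At the endpoint x = 2, y = 24 − 2 = 22, so xy = 2 × 22 = 44.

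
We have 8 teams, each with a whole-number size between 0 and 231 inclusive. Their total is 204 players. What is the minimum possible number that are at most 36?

Let j be the number exceeding 36. Then the total is ≥ 37·j + 0·(8 − j) = 0 + 37j.
So 37j ≤ 204 and j ≤ 5; hence at least 8 − 5 = 3 are ≤ 36.
Exactly 3 works: 3 values at 0 and 5 at 37 total 185; raise one of the low values by 19 (still ≤ 36) to hit 204.

3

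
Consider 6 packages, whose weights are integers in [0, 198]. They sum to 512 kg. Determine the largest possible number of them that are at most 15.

Each value at 15 or below falls at least 198 − 15 = 183 short of the ceiling 198.
The ceiling total is 6 × 198 = 1188, and we need 512, so at most ⌊(1188 − 512)/183⌋ = 3 can be that low.
k = 3 is achieved by 3 values at 15 and 3 at 198, total 639; lower one of the 198's by 127 (still > 15) to reach 512.

3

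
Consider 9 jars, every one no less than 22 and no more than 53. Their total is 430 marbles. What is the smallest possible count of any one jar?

22

Minimizing one value means maximizing the remaining 8.
The other 8 can take up 8 × 53 = 424 ≥ 430 − 22, so one jar can sit at its floor of 22.
Achievable: one at 22 and the other 8 totalling 408, which fits since 8 × 22 ≤ 408 ≤ 8 × 53.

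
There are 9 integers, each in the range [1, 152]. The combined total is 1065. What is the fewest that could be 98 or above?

4

If only k of them are at least 98, the other 9 − k are at most 97, so the total is at most k·152 + (9 − k)·97.
This must reach 1065, so k·152 + (9 − k)·97 ≥ 1065, giving k ≥ 4.
Exactly 4 works: 4 values at 152 and 5 at 97 total 1093; lower one of the high values by 28 (still ≥ 98) to hit 1065.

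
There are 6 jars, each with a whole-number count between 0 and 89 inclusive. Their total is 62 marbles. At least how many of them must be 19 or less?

3

Each value above 19 is at least 20, contributing at least 20 − 0 = 20 above the floor 0.
The sum exceeds the floor total 0 by 62, so at most ⌊62/20⌋ = 3 exceed 19, and at least 3 are ≤ 19.
Exactly 3 works: 3 values at 0 and 3 at 20 total 60; raise one of the low values by 2 (still ≤ 19) to hit 62.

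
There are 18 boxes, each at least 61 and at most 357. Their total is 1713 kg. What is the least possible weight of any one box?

61

Minimizing one value means maximizing the remaining 17.
The other 17 can take up 17 × 357 = 6069 ≥ 1713 − 61, so one box can sit at its floor of 61.
Achievable: one at 61 and the other 17 totalling 1652, which fits since 17 × 61 ≤ 1652 ≤ 17 × 357.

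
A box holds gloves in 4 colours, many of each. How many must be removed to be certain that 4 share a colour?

You could draw 3 of every colour without reaching 4 of any — 12 in all.
One more forces 4 of some colour, so 12 + 1 = 13.

13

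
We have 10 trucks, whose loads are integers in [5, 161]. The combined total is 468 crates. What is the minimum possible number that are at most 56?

2

Let j be the number exceeding 56. Then the total is ≥ 57·j + 5·(10 − j) = 50 + 52j.
So 52j ≤ 418 and j ≤ 8; hence at least 10 − 8 = 2 are ≤ 56.
Exactly 2 works: 2 values at 5 and 8 at 57 total 466; raise one of the low values by 2 (still ≤ 56) to hit 468.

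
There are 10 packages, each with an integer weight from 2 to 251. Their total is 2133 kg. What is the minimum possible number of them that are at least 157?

7

Suppose at most 10 − j of them reach 157; then j values are ≤ 156 and the rest ≤ 251.
The total is then ≤ 156·j + 251·(10 − j) = 2510 − 95j. For this to be ≥ 2133 we need j ≤ 3, so at least 10 − 3 = 7 must reach 157.
Exactly 7 works: 7 values at 251 and 3 at 156 total 2225; lower one of the high values by 92 (still ≥ 157) to hit 2133.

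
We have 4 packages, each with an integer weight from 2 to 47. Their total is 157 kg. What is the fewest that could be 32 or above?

Each value short of 32 is at most 31, costing at least 47 − 31 = 16 against the maximum total of 188.
We can afford to lose at most 188 − 157 = 31, so at most ⌊31/16⌋ = 1 fall short, and at least 3 are ≥ 32.
Exactly 3 works: 3 values at 47 and 1 at 31 total 172; lower one of the high values by 15 (still ≥ 32) to hit 157.

3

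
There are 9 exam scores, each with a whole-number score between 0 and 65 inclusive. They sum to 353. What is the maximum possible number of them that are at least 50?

7

If k of the values are ≥ 50, the total is ≥ 50k + 0(9 − k).
Setting 50k + 0(9 − k) ≤ 353 gives 50k ≤ 353, so k ≤ 7.
k = 7 is achieved by 7 values at 50 and 2 at 0, total 350; add 3 to one value (staying below 50) to reach 353.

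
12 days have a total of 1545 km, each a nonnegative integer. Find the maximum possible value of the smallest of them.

128

The average is 1545/12 < 129, so some value is ≤ 128.
Achievable: 3 of them at 128 and 9 at 129 total 1545.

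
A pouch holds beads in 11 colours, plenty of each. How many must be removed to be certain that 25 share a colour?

265

In the worst case you draw 24 of each of the 11 colours: 11 × 24 = 264.
One more forces 25 of some colour, so 264 + 1 = 265.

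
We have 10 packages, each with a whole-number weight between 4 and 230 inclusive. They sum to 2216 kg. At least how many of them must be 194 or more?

Suppose at most 10 − j of them reach 194; then j values are ≤ 193 and the rest ≤ 230.
The total is then ≤ 193·j + 230·(10 − j) = 2300 − 37j. For this to be ≥ 2216 we need j ≤ 2, so at least 10 − 2 = 8 must reach 194.
Exactly 8 works: 8 values at 230 and 2 at 193 total 2226; lower one of the high values by 10 (still ≥ 194) to hit 2216.

8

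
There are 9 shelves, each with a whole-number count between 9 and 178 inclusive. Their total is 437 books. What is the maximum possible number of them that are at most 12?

7

Suppose k of them are at most 12. Those contribute at most 12 each and the rest at most 178 each.
So the total is at most 12k + 178(9 − k) = 1602 − 166k. This must still be ≥ 437, so k ≤ 7.
k = 7 is achieved by 7 values at 12 and 2 at 178, total 440; lower one of the 178's by 3 (still > 12) to reach 437.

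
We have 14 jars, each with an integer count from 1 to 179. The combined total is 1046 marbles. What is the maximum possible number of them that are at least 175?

Suppose k of them are at least 175. Those contribute at least 175 each and the other 14 − k at least 1 each.
So the total is at least 175k + 1(14 − k) = 14 + 174k. This must be ≤ 1046, giving k ≤ 5.
k = 5 is achieved by 5 values at 175 and 9 at 1, total 884; add 162 to one value (staying below 175) to reach 1046.

5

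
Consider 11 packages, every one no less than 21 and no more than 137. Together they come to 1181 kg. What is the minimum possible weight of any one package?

To make one package as small as possible, make the other 10 as large as possible.
The other 10 can take up 10 × 137 = 1370 ≥ 1181 − 21, so one package can sit at its floor of 21.
Achievable: one at 21 and the other 10 totalling 1160, which fits since 10 × 21 ≤ 1160 ≤ 10 × 137.

21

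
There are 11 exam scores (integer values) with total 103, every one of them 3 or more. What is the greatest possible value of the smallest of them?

9

The average is 103/11 < 10, so some value is ≤ 9.
Equality holds with 7 values of 9 and 4 values of 10.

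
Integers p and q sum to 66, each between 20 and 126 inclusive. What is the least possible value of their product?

920

Since p + q is fixed, pushing one of them to its bound minimizes the product.
At the endpoint p = 20, q = 66 − 20 = 46, so pq = 20 × 46 = 920.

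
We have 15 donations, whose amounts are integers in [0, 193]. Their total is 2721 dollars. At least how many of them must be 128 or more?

If only k of them are at least 128, the other 15 − k are at most 127, so the total is at most k·193 + (15 − k)·127.
This must reach 2721, so k·193 + (15 − k)·127 ≥ 2721, giving k ≥ 13.
Exactly 13 works: 13 values at 193 and 2 at 127 total 2763; lower one of the high values by 42 (still ≥ 128) to hit 2721.

13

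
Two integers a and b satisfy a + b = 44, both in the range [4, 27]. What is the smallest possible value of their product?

459

Since a + b is fixed, pushing one of them to its bound minimizes the product.
At the endpoint a = 17, b = 44 − 17 = 27, so ab = 17 × 27 = 459.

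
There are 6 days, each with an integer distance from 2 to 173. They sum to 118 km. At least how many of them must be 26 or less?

Each value above 26 is at least 27, contributing at least 27 − 2 = 25 above the floor 2.
The sum exceeds the floor total 12 by 106, so at most ⌊106/25⌋ = 4 exceed 26, and at least 2 are ≤ 26.
Exactly 2 works: 2 values at 2 and 4 at 27 total 112; raise one of the low values by 6 (still ≤ 26) to hit 118.

2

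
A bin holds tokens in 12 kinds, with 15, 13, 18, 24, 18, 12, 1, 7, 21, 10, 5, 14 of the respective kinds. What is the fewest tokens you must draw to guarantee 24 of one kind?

In the worst case you take as many as possible of each kind without reaching 24: 15 + 13 + 18 + 23 + 18 + 12 + 1 + 7 + 21 + 10 + 5 + 14 = 157.
The next one must give 24 of some kind, so 157 + 1 = 158.

158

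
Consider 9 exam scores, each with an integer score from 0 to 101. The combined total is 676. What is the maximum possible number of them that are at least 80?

8

With k values at 80 or above and the rest at least 0, the sum is at least 0 + 80k.
Since the sum is 676, we need 80k ≤ 676, i.e. k ≤ 8.
k = 8 is achieved by 8 values at 80 and 1 at 0, total 640; add 36 to one value (staying below 80) to reach 676.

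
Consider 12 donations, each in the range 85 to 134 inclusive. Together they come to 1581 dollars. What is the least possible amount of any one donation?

107

Minimizing one value means maximizing the remaining 11.
The other 11 contribute at most 11 × 134 = 1474, leaving at least 1581 − 1474 = 107.
Since 107 ≥ 85, this is achievable: one at 107 and 11 at 134.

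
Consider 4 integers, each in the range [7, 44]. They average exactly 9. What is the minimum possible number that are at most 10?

2

The total is 4 × 9 = 36.
Each value above 10 is at least 11, contributing at least 11 − 7 = 4 above the floor 7.
The sum exceeds the floor total 28 by 8, so at most ⌊8/4⌋ = 2 exceed 10, and at least 2 are ≤ 10.
Exactly 2 works: 2 values at 7 and 2 at 11 total 36.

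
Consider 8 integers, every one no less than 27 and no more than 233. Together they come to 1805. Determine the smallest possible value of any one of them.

To make one integer as small as possible, make the other 7 as large as possible.
The other 7 contribute at most 7 × 233 = 1631, leaving at least 1805 − 1631 = 174.
Since 174 ≥ 27, this is achievable: one at 174 and 7 at 233.

174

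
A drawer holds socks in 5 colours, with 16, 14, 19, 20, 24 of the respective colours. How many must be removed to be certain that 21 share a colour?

90

In the worst case you take as many as possible of each colour without reaching 21: 16 + 14 + 19 + 20 + 20 = 89.
The next one must give 21 of some colour, so 89 + 1 = 90.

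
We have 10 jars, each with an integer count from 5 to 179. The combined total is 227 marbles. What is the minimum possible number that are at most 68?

If only k of them are at most 68, the other 10 − k are at least 69, so the total is at least (10 − k)·69 + k·5.
This is ≤ 227, so (10 − k)·69 + 5k ≤ 227, which gives k ≥ 8.
Exactly 8 works: 8 values at 5 and 2 at 69 total 178; raise one of the low values by 49 (still ≤ 68) to hit 227.

8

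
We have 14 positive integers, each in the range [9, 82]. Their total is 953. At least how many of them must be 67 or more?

2

Each value short of 67 is at most 66, costing at least 82 − 66 = 16 against the maximum total of 1148.
We can afford to lose at most 1148 − 953 = 195, so at most ⌊195/16⌋ = 12 fall short, and at least 2 are ≥ 67.
Exactly 2 works: 2 values at 82 and 12 at 66 total 956; lower one of the high values by 3 (still ≥ 67) to hit 953.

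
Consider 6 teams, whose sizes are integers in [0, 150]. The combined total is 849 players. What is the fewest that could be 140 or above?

Each value short of 140 is at most 139, costing at least 150 − 139 = 11 against the maximum total of 900.
We can afford to lose at most 900 − 849 = 51, so at most ⌊51/11⌋ = 4 fall short, and at least 2 are ≥ 140.
Exactly 2 works: 2 values at 150 and 4 at 139 total 856; lower one of the high values by 7 (still ≥ 140) to hit 849.

2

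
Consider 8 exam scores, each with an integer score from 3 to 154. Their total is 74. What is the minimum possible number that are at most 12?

3

Each value above 12 is at least 13, contributing at least 13 − 3 = 10 above the floor 3.
The sum exceeds the floor total 24 by 50, so at most ⌊50/10⌋ = 5 exceed 12, and at least 3 are ≤ 12.
Exactly 3 works: 3 values at 3 and 5 at 13 total 74.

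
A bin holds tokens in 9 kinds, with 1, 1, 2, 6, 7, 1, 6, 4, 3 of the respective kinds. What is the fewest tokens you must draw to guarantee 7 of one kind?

31

In the worst case you take as many as possible of each kind without reaching 7: 1 + 1 + 2 + 6 + 6 + 1 + 6 + 4 + 3 = 30.
The next one must give 7 of some kind, so 30 + 1 = 31.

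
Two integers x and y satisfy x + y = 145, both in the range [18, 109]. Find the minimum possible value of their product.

3924

Since x + y is fixed, pushing one of them to its bound minimizes the product.
At the endpoint x = 36, y = 145 − 36 = 109, so xy = 36 × 109 = 3924.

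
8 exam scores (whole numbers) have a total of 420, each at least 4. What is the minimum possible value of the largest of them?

53

If every one of the 8 were at most 52, the total would be at most 8 × 52 = 416 < 420.
Equality holds with 4 values of 53 and 4 values of 52.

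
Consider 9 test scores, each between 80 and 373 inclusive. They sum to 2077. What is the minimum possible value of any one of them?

80

Minimizing one value means maximizing the remaining 8.
The other 8 can take up 8 × 373 = 2984 ≥ 2077 − 80, so one score can sit at its floor of 80.
Achievable: one at 80 and the other 8 totalling 1997, which fits since 8 × 80 ≤ 1997 ≤ 8 × 373.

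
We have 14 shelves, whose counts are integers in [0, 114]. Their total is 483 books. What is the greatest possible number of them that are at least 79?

Suppose k of them are at least 79. Those contribute at least 79 each and the other 14 − k at least 0 each.
So the total is at least 79k + 0(14 − k) = 0 + 79k. This must be ≤ 483, giving k ≤ 6.
k = 6 is achieved by 6 values at 79 and 8 at 0, total 474; add 9 to one value (staying below 79) to reach 483.

6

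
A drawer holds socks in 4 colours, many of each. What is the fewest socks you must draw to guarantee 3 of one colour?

9

You could draw 2 of every colour without reaching 3 of any — 8 in all.
One more forces 3 of some colour, so 8 + 1 = 9.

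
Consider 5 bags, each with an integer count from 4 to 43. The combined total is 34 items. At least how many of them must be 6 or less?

Each value above 6 is at least 7, contributing at least 7 − 4 = 3 above the floor 4.
The sum exceeds the floor total 20 by 14, so at most ⌊14/3⌋ = 4 exceed 6, and at least 1 are ≤ 6.
Exactly 1 works: 1 value at 4 and 4 at 7 total 32; raise one of the low values by 2 (still ≤ 6) to hit 34.

1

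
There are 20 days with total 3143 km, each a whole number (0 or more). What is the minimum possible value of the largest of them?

Some value must be at least ⌈3143/20⌉ = 158, since 20 × 157 = 3140 < 3143.
Equality holds with 3 values of 158 and 17 values of 157.

158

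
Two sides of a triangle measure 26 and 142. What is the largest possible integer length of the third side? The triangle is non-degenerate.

The third side must be less than 26 + 142 = 168.
The largest integer below 168 is 167.

167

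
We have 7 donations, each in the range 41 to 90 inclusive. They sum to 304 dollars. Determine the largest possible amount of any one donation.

Maximizing one value means minimizing the remaining 6.
The other 6 contribute at least 6 × 41 = 246, leaving at most 304 − 246 = 58.
Since 58 ≤ 90, this is achievable: one at 58 and 6 at 41.

58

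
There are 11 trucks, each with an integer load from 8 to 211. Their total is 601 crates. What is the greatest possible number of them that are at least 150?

3

Suppose k of them are at least 150. Those contribute at least 150 each and the other 11 − k at least 8 each.
So the total is at least 150k + 8(11 − k) = 88 + 142k. This must be ≤ 601, giving k ≤ 3.
k = 3 is achieved by 3 values at 150 and 8 at 8, total 514; add 87 to one value (staying below 150) to reach 601.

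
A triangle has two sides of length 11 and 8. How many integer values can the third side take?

15

The triangle inequality gives |11 − 8| < c < 11 + 8, i.e. 3 < c < 19.
So c can be any integer from 4 to 18: 15 values.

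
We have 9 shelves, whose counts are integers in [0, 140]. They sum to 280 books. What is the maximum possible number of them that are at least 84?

3

With k values at 84 or above and the rest at least 0, the sum is at least 0 + 84k.
Since the sum is 280, we need 84k ≤ 280, i.e. k ≤ 3.
k = 3 is achieved by 3 values at 84 and 6 at 0, total 252; add 28 to one value (staying below 84) to reach 280.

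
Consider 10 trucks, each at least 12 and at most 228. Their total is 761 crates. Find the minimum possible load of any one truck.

12

Minimizing one value means maximizing the remaining 9.
The other 9 can take up 9 × 228 = 2052 ≥ 761 − 12, so one truck can sit at its floor of 12.
Achievable: one at 12 and the other 9 totalling 749, which fits since 9 × 12 ≤ 749 ≤ 9 × 228.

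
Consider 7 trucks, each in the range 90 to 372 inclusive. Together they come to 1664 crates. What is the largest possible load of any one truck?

372

To make one truck as large as possible, make the other 6 as small as possible.
The other 6 contribute at least 6 × 90 = 540, leaving at most 1664 − 540 = 1124.
But each truck is capped at 372, so the maximum is 372.
Achievable: one at 372 and the other 6 totalling 1292, which fits since 6 × 90 ≤ 1292 ≤ 6 × 372.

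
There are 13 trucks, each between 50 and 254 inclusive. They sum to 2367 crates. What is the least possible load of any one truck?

50

To make one truck as small as possible, make the other 12 as large as possible.
The other 12 can take up 12 × 254 = 3048 ≥ 2367 − 50, so one truck can sit at its floor of 50.
Achievable: one at 50 and the other 12 totalling 2317, which fits since 12 × 50 ≤ 2317 ≤ 12 × 254.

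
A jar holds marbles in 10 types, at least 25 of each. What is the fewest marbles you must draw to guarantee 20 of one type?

191

In the worst case you draw 19 of each of the 10 types: 10 × 19 = 190.
One more forces 20 of some type, so 190 + 1 = 191.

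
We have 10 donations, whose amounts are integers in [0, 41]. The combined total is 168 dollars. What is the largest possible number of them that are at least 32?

If k of the values are ≥ 32, the total is ≥ 32k + 0(10 − k).
Setting 32k + 0(10 − k) ≤ 168 gives 32k ≤ 168, so k ≤ 5.
k = 5 is achieved by 5 values at 32 and 5 at 0, total 160; add 8 to one value (staying below 32) to reach 168.

5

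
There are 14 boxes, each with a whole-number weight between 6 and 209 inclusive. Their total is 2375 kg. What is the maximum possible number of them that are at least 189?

12

Suppose k of them are at least 189. Those contribute at least 189 each and the other 14 − k at least 6 each.
So the total is at least 189k + 6(14 − k) = 84 + 183k. This must be ≤ 2375, giving k ≤ 12.
k = 12 is achieved by 12 values at 189 and 2 at 6, total 2280; add 95 to one value (staying below 189) to reach 2375.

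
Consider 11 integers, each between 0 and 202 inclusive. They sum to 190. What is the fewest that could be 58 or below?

8

Each value above 58 is at least 59, contributing at least 59 − 0 = 59 above the floor 0.
The sum exceeds the floor total 0 by 190, so at most ⌊190/59⌋ = 3 exceed 58, and at least 8 are ≤ 58.
Exactly 8 works: 8 values at 0 and 3 at 59 total 177; raise one of the low values by 13 (still ≤ 58) to hit 190.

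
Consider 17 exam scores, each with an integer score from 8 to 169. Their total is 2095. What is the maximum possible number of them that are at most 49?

Suppose k of them are at most 49. Those contribute at most 49 each and the rest at most 169 each.
So the total is at most 49k + 169(17 − k) = 2873 − 120k. This must still be ≥ 2095, so k ≤ 6.
k = 6 is achieved by 6 values at 49 and 11 at 169, total 2153; lower one of the 169's by 58 (still > 49) to reach 2095.

6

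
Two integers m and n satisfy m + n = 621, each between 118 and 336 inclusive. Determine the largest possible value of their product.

96410

For a fixed sum, the product mn is largest when m and n are as close as possible.
Taking m = 310 and n = 311 (both in [118, 336]) gives mn = 96410.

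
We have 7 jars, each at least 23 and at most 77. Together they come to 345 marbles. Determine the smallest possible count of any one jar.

23

To make one jar as small as possible, make the other 6 as large as possible.
The other 6 can take up 6 × 77 = 462 ≥ 345 − 23, so one jar can sit at its floor of 23.
Achievable: one at 23 and the other 6 totalling 322, which fits since 6 × 23 ≤ 322 ≤ 6 × 77.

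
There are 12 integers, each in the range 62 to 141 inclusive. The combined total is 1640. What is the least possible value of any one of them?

To make one integer as small as possible, make the other 11 as large as possible.
The other 11 contribute at most 11 × 141 = 1551, leaving at least 1640 − 1551 = 89.
Since 89 ≥ 62, this is achievable: one at 89 and 11 at 141.

89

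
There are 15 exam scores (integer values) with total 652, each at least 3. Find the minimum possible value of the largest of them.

The 15 values sum to 652, so their maximum is at least ⌈652/15⌉ = 44.
Equality holds with 7 values of 44 and 8 values of 43.

44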